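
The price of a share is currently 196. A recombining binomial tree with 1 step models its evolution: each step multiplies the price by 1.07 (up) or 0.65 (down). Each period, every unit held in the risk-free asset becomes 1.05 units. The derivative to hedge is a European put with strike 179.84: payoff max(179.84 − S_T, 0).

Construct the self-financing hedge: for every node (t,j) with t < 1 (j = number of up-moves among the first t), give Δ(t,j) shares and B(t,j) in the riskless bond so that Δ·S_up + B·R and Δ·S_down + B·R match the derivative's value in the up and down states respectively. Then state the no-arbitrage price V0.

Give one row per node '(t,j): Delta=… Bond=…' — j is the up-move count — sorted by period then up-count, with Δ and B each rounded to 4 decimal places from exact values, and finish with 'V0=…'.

Risk-neutral probability p* = (R−d)/(u−d) = (1.05−0.65)/(1.07−0.65) = 0.9524.
Payoff layer (t=1): V(1,0)=52.4400, V(1,1)=0.0000
Node (0,0) S=196.0000: V=(p*·0.0000+(1−p*)·52.4400)/1.05=2.3782; Δ=(0.0000−52.4400)/(209.7200−127.4000)=-0.6370; B=V−Δ·S=127.2354
Self-financing check: at every node Δ·S+B equals the discounted successor values.

(0,0): Delta=-0.6370 Bond=127.2354
V0=2.3782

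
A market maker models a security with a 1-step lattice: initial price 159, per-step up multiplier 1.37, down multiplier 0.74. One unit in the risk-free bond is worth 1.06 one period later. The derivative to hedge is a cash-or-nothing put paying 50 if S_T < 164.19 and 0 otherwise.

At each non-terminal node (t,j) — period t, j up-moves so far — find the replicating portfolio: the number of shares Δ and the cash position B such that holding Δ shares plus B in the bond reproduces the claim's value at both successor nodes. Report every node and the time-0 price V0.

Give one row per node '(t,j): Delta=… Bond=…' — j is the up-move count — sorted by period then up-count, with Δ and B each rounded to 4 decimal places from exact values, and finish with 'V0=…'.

The replicating-portfolio and risk-neutral prices coincide; use p* = (1.06−0.74)/(1.37−0.74) = 0.5079 for the latter.
Terminal payoffs: V(1,0)=50.0000, V(1,1)=0.0000
Node (0,0) S=159.0000: V=(p*·0.0000+(1−p*)·50.0000)/1.06=23.2105; Δ=(0.0000−50.0000)/(217.8300−117.6600)=-0.4992; B=V−Δ·S=102.5756
Self-financing check: at every node Δ·S+B equals the discounted successor values.

(0,0): Delta=-0.4992 Bond=102.5756
V0=23.2105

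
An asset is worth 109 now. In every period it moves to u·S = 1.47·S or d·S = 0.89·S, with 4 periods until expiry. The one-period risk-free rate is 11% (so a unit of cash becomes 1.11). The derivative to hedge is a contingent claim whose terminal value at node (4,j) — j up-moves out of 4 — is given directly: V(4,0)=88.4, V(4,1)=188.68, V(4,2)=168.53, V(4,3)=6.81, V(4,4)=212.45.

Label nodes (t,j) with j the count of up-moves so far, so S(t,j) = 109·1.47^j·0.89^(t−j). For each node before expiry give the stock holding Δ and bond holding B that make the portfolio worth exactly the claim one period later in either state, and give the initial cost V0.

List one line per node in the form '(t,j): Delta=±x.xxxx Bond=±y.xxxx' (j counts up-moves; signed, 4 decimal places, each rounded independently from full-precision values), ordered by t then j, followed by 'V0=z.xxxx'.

(0,0): Delta=-0.1961 Bond=115.5403
(1,0): Delta=0.0848 Bond=100.9981
(1,1): Delta=-0.4744 Bond=172.8433
(2,0): Delta=0.9823 Bond=34.6198
(2,1): Delta=-0.8044 Bond=238.9066
(2,2): Delta=-0.1476 Bond=114.8643
(3,0): Delta=2.2500 Bond=-58.9891
(3,1): Delta=-0.2737 Bond=197.8377
(3,2): Delta=-1.3301 Bond=375.3933
(3,3): Delta=1.0240 Bond=-278.1451
V0=94.1621

The replicating-portfolio and risk-neutral prices coincide; use p* = (1.11−0.89)/(1.47−0.89) = 0.3793 for the latter.
Terminal payoffs: V(4,0)=88.4000, V(4,1)=188.6800, V(4,2)=168.5300, V(4,3)=6.8100, V(4,4)=212.4500
  t=3,j=0: stock 76.8416 → up 112.9572 (V=188.6800), down 68.3890 (V=88.4000). Price 113.9074; hedge Δ=2.2500, bond B=-58.9891.
  t=3,j=1: stock 126.9182 → up 186.5697 (V=168.5300), down 112.9572 (V=188.6800). Price 163.0963; hedge Δ=-0.2737, bond B=197.8377.
  t=3,j=2: stock 209.6289 → up 308.1545 (V=6.8100), down 186.5697 (V=168.5300). Price 96.5657; hedge Δ=-1.3301, bond B=375.3933.
  t=3,j=3: stock 346.2410 → up 508.9743 (V=212.4500), down 308.1545 (V=6.8100). Price 76.4066; hedge Δ=1.0240, bond B=-278.1451.
  t=2,j=0: stock 86.3389 → up 126.9182 (V=163.0963), down 76.8416 (V=113.9074). Price 119.4282; hedge Δ=0.9823, bond B=34.6198.
  t=2,j=1: stock 142.6047 → up 209.6289 (V=96.5657), down 126.9182 (V=163.0963). Price 124.1987; hedge Δ=-0.8044, bond B=238.9066.
  t=2,j=2: stock 235.5381 → up 346.2410 (V=76.4066), down 209.6289 (V=96.5657). Price 80.1074; hedge Δ=-0.1476, bond B=114.8643.
  t=1,j=0: stock 97.0100 → up 142.6047 (V=124.1987), down 86.3389 (V=119.4282). Price 109.2231; hedge Δ=0.0848, bond B=100.9981.
  t=1,j=1: stock 160.2300 → up 235.5381 (V=80.1074), down 142.6047 (V=124.1987). Price 96.8238; hedge Δ=-0.4744, bond B=172.8433.
  t=0,j=0: stock 109.0000 → up 160.2300 (V=96.8238), down 97.0100 (V=109.2231). Price 94.1621; hedge Δ=-0.1961, bond B=115.5403.
The time-0 hedge costs 94.1621, which is the no-arbitrage price.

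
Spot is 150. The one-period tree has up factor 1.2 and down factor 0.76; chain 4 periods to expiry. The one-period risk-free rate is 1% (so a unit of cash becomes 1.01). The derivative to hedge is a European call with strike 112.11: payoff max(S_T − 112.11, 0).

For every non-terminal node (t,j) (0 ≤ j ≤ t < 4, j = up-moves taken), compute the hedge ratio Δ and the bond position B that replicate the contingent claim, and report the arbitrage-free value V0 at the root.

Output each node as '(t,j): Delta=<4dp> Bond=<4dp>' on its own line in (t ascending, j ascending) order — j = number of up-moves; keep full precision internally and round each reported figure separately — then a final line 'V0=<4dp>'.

No-arbitrage ⇒ martingale measure with p* = (R−d)/(u−d) = 0.5682.
At expiry t=4: V(4,0)=0.0000, V(4,1)=0.0000, V(4,2)=12.6516, V(4,3)=84.8820, V(4,4)=198.9300
Node (3,0) S=65.8464: V=(p*·0.0000+(1−p*)·0.0000)/1.01=0.0000; Δ=(0.0000−0.0000)/(79.0157−50.0433)=0.0000; B=V−Δ·S=0.0000
Node (3,1) S=103.9680: V=(p*·12.6516+(1−p*)·0.0000)/1.01=7.1172; Δ=(12.6516−0.0000)/(124.7616−79.0157)=0.2766; B=V−Δ·S=-21.6364
Node (3,2) S=164.1600: V=(p*·84.8820+(1−p*)·12.6516)/1.01=53.1600; Δ=(84.8820−12.6516)/(196.9920−124.7616)=1.0000; B=V−Δ·S=-111.0000
Node (3,3) S=259.2000: V=(p*·198.9300+(1−p*)·84.8820)/1.01=148.2000; Δ=(198.9300−84.8820)/(311.0400−196.9920)=1.0000; B=V−Δ·S=-111.0000
Node (2,0) S=86.6400: V=(p*·7.1172+(1−p*)·0.0000)/1.01=4.0038; Δ=(7.1172−0.0000)/(103.9680−65.8464)=0.1867; B=V−Δ·S=-12.1717
Node (2,1) S=136.8000: V=(p*·53.1600+(1−p*)·7.1172)/1.01=32.9484; Δ=(53.1600−7.1172)/(164.1600−103.9680)=0.7649; B=V−Δ·S=-71.6942
Node (2,2) S=216.0000: V=(p*·148.2000+(1−p*)·53.1600)/1.01=106.0990; Δ=(148.2000−53.1600)/(259.2000−164.1600)=1.0000; B=V−Δ·S=-109.9010
Node (1,0) S=114.0000: V=(p*·32.9484+(1−p*)·4.0038)/1.01=20.2472; Δ=(32.9484−4.0038)/(136.8000−86.6400)=0.5770; B=V−Δ·S=-45.5360
Node (1,1) S=180.0000: V=(p*·106.0990+(1−p*)·32.9484)/1.01=73.7735; Δ=(106.0990−32.9484)/(216.0000−136.8000)=0.9236; B=V−Δ·S=-92.4778
Node (0,0) S=150.0000: V=(p*·73.7735+(1−p*)·20.2472)/1.01=50.1583; Δ=(73.7735−20.2472)/(180.0000−114.0000)=0.8110; B=V−Δ·S=-71.4926
Each (Δ,B) replicates both successor values, so the strategy is self-financing and V0 is arbitrage-free.

(0,0): Delta=0.8110 Bond=-71.4926
(1,0): Delta=0.5770 Bond=-45.5360
(1,1): Delta=0.9236 Bond=-92.4778
(2,0): Delta=0.1867 Bond=-12.1717
(2,1): Delta=0.7649 Bond=-71.6942
(2,2): Delta=1.0000 Bond=-109.9010
(3,0): Delta=0.0000 Bond=0.0000
(3,1): Delta=0.2766 Bond=-21.6364
(3,2): Delta=1.0000 Bond=-111.0000
(3,3): Delta=1.0000 Bond=-111.0000
V0=50.1583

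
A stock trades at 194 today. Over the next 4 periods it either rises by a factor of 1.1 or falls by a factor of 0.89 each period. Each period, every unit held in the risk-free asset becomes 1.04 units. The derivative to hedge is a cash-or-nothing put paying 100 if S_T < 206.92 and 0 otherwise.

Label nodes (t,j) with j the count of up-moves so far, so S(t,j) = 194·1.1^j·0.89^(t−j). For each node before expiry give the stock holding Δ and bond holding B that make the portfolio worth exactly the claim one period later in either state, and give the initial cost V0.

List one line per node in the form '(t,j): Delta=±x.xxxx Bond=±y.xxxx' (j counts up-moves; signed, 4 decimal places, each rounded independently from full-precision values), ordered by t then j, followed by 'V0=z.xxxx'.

No-arbitrage ⇒ martingale measure with p* = (R−d)/(u−d) = 0.7143.
Terminal payoffs: V(4,0)=100.0000, V(4,1)=100.0000, V(4,2)=100.0000, V(4,3)=0.0000, V(4,4)=0.0000
  t=3,j=0: stock 136.7640 → up 150.4404 (V=100.0000), down 121.7199 (V=100.0000). Price 96.1538; hedge Δ=0.0000, bond B=96.1538.
  t=3,j=1: stock 169.0341 → up 185.9376 (V=100.0000), down 150.4404 (V=100.0000). Price 96.1538; hedge Δ=0.0000, bond B=96.1538.
  t=3,j=2: stock 208.9186 → up 229.8105 (V=0.0000), down 185.9376 (V=100.0000). Price 27.4725; hedge Δ=-2.2793, bond B=503.6630.
  t=3,j=3: stock 258.2140 → up 284.0354 (V=0.0000), down 229.8105 (V=0.0000). Price 0.0000; hedge Δ=0.0000, bond B=0.0000.
  t=2,j=0: stock 153.6674 → up 169.0341 (V=96.1538), down 136.7640 (V=96.1538). Price 92.4556; hedge Δ=0.0000, bond B=92.4556.
  t=2,j=1: stock 189.9260 → up 208.9186 (V=27.4725), down 169.0341 (V=96.1538). Price 45.2844; hedge Δ=-1.7220, bond B=372.3383.
  t=2,j=2: stock 234.7400 → up 258.2140 (V=0.0000), down 208.9186 (V=27.4725). Price 7.5474; hedge Δ=-0.5573, bond B=138.3690.
  t=1,j=0: stock 172.6600 → up 189.9260 (V=45.2844), down 153.6674 (V=92.4556). Price 56.5018; hedge Δ=-1.3010, bond B=281.1267.
  t=1,j=1: stock 213.4000 → up 234.7400 (V=7.5474), down 189.9260 (V=45.2844). Price 17.6244; hedge Δ=-0.8421, bond B=197.3244.
  t=0,j=0: stock 194.0000 → up 213.4000 (V=17.6244), down 172.6600 (V=56.5018). Price 27.6272; hedge Δ=-0.9543, bond B=212.7576.
Check: Δ(0,0)·S0 + B(0,0) = 27.6272 = V0.

(0,0): Delta=-0.9543 Bond=212.7576
(1,0): Delta=-1.3010 Bond=281.1267
(1,1): Delta=-0.8421 Bond=197.3244
(2,0): Delta=0.0000 Bond=92.4556
(2,1): Delta=-1.7220 Bond=372.3383
(2,2): Delta=-0.5573 Bond=138.3690
(3,0): Delta=0.0000 Bond=96.1538
(3,1): Delta=0.0000 Bond=96.1538
(3,2): Delta=-2.2793 Bond=503.6630
(3,3): Delta=0.0000 Bond=0.0000
V0=27.6272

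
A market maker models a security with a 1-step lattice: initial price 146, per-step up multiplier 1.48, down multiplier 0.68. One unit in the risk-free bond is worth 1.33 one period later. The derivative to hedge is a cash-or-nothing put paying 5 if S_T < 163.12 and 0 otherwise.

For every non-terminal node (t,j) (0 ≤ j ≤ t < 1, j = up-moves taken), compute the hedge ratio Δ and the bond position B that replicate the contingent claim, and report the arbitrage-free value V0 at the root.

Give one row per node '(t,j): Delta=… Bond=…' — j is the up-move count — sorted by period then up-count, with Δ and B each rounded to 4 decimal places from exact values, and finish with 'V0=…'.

(0,0): Delta=-0.0428 Bond=6.9549
V0=0.7049

Risk-neutral probability p* = (R−d)/(u−d) = (1.33−0.68)/(1.48−0.68) = 0.8125.
Terminal values V(1,·): V(1,0)=5.0000, V(1,1)=0.0000
(0,0): S=146.0000. Δ = (V_up−V_dn)/(S_up−S_dn) = (0.0000−5.0000)/(216.0800−99.2800) = -0.0428. V = [p*·0.0000 + (1−p*)·5.0000]/1.33 = 0.7049. B = V − Δ·S = 6.9549.
Check: Δ(0,0)·S0 + B(0,0) = 0.7049 = V0.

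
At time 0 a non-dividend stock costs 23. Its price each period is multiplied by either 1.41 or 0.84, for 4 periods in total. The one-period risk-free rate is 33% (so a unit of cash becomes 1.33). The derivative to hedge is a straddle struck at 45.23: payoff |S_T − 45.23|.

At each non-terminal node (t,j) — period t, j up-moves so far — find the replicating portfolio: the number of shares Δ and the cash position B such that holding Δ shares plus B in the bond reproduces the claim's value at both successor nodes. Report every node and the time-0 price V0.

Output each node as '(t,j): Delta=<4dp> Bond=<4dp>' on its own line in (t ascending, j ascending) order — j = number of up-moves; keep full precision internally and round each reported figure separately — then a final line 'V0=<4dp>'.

Under the risk-neutral measure, an up-move has probability p* = (R−d)/(u−d) = 0.8596 and values discount at R = 1.33.
Terminal values V(4,·): V(4,0)=33.7790, V(4,1)=26.0086, V(4,2)=12.9655, V(4,3)=8.9282, V(4,4)=45.6785
  t=3,j=0: stock 13.6322 → up 19.2214 (V=26.0086), down 11.4510 (V=33.7790). Price 20.3753; hedge Δ=-1.0000, bond B=34.0075.
  t=3,j=1: stock 22.8826 → up 32.2645 (V=12.9655), down 19.2214 (V=26.0086). Price 11.1249; hedge Δ=-1.0000, bond B=34.0075.
  t=3,j=2: stock 38.4101 → up 54.1582 (V=8.9282), down 32.2645 (V=12.9655). Price 7.1390; hedge Δ=-0.1844, bond B=14.2220.
  t=3,j=3: stock 64.4741 → up 90.9085 (V=45.6785), down 54.1582 (V=8.9282). Price 30.4666; hedge Δ=1.0000, bond B=-34.0075.
  t=2,j=0: stock 16.2288 → up 22.8826 (V=11.1249), down 13.6322 (V=20.3753). Price 9.3408; hedge Δ=-1.0000, bond B=25.5696.
  t=2,j=1: stock 27.2412 → up 38.4101 (V=7.1390), down 22.8826 (V=11.1249). Price 5.7883; hedge Δ=-0.2567, bond B=12.7811.
  t=2,j=2: stock 45.7263 → up 64.4741 (V=30.4666), down 38.4101 (V=7.1390). Price 20.4455; hedge Δ=0.8950, bond B=-20.4801.
  t=1,j=0: stock 19.3200 → up 27.2412 (V=5.7883), down 16.2288 (V=9.3408). Price 4.7270; hedge Δ=-0.3226, bond B=10.9594.
  t=1,j=1: stock 32.4300 → up 45.7263 (V=20.4455), down 27.2412 (V=5.7883). Price 13.8258; hedge Δ=0.7929, bond B=-11.8886.
  t=0,j=0: stock 23.0000 → up 32.4300 (V=13.8258), down 19.3200 (V=4.7270). Price 9.4352; hedge Δ=0.6940, bond B=-6.5277.
The time-0 hedge costs 9.4352, which is the no-arbitrage price.

(0,0): Delta=0.6940 Bond=-6.5277
(1,0): Delta=-0.3226 Bond=10.9594
(1,1): Delta=0.7929 Bond=-11.8886
(2,0): Delta=-1.0000 Bond=25.5696
(2,1): Delta=-0.2567 Bond=12.7811
(2,2): Delta=0.8950 Bond=-20.4801
(3,0): Delta=-1.0000 Bond=34.0075
(3,1): Delta=-1.0000 Bond=34.0075
(3,2): Delta=-0.1844 Bond=14.2220
(3,3): Delta=1.0000 Bond=-34.0075
V0=9.4352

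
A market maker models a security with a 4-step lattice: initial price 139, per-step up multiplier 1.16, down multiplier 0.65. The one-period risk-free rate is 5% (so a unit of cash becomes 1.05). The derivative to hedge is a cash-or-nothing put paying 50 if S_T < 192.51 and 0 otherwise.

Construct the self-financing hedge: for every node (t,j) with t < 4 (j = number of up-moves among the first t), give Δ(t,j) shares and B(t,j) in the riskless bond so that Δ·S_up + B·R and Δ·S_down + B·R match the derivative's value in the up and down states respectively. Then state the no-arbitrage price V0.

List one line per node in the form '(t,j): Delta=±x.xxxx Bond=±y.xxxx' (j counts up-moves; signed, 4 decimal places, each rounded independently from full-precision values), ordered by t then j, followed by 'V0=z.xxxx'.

Under the risk-neutral measure, an up-move has probability p* = (R−d)/(u−d) = 0.7843 and values discount at R = 1.05.
Terminal values V(4,·): V(4,0)=50.0000, V(4,1)=50.0000, V(4,2)=50.0000, V(4,3)=50.0000, V(4,4)=0.0000
Node (3,0) S=38.1729: V=(p*·50.0000+(1−p*)·50.0000)/1.05=47.6190; Δ=(50.0000−50.0000)/(44.2805−24.8124)=0.0000; B=V−Δ·S=47.6190
Node (3,1) S=68.1239: V=(p*·50.0000+(1−p*)·50.0000)/1.05=47.6190; Δ=(50.0000−50.0000)/(79.0237−44.2805)=0.0000; B=V−Δ·S=47.6190
Node (3,2) S=121.5750: V=(p*·50.0000+(1−p*)·50.0000)/1.05=47.6190; Δ=(50.0000−50.0000)/(141.0270−79.0237)=0.0000; B=V−Δ·S=47.6190
Node (3,3) S=216.9645: V=(p*·0.0000+(1−p*)·50.0000)/1.05=10.2708; Δ=(0.0000−50.0000)/(251.6789−141.0270)=-0.4519; B=V−Δ·S=108.3100
Node (2,0) S=58.7275: V=(p*·47.6190+(1−p*)·47.6190)/1.05=45.3515; Δ=(47.6190−47.6190)/(68.1239−38.1729)=0.0000; B=V−Δ·S=45.3515
Node (2,1) S=104.8060: V=(p*·47.6190+(1−p*)·47.6190)/1.05=45.3515; Δ=(47.6190−47.6190)/(121.5750−68.1239)=0.0000; B=V−Δ·S=45.3515
Node (2,2) S=187.0384: V=(p*·10.2708+(1−p*)·47.6190)/1.05=17.4536; Δ=(10.2708−47.6190)/(216.9645−121.5750)=-0.3915; B=V−Δ·S=90.6855
Node (1,0) S=90.3500: V=(p*·45.3515+(1−p*)·45.3515)/1.05=43.1919; Δ=(45.3515−45.3515)/(104.8060−58.7275)=0.0000; B=V−Δ·S=43.1919
Node (1,1) S=161.2400: V=(p*·17.4536+(1−p*)·45.3515)/1.05=22.3531; Δ=(17.4536−45.3515)/(187.0384−104.8060)=-0.3393; B=V−Δ·S=77.0548
Node (0,0) S=139.0000: V=(p*·22.3531+(1−p*)·43.1919)/1.05=25.5693; Δ=(22.3531−43.1919)/(161.2400−90.3500)=-0.2940; B=V−Δ·S=66.4296
The time-0 hedge costs 25.5693, which is the no-arbitrage price.

(0,0): Delta=-0.2940 Bond=66.4296
(1,0): Delta=0.0000 Bond=43.1919
(1,1): Delta=-0.3393 Bond=77.0548
(2,0): Delta=0.0000 Bond=45.3515
(2,1): Delta=0.0000 Bond=45.3515
(2,2): Delta=-0.3915 Bond=90.6855
(3,0): Delta=0.0000 Bond=47.6190
(3,1): Delta=0.0000 Bond=47.6190
(3,2): Delta=0.0000 Bond=47.6190
(3,3): Delta=-0.4519 Bond=108.3100
V0=25.5693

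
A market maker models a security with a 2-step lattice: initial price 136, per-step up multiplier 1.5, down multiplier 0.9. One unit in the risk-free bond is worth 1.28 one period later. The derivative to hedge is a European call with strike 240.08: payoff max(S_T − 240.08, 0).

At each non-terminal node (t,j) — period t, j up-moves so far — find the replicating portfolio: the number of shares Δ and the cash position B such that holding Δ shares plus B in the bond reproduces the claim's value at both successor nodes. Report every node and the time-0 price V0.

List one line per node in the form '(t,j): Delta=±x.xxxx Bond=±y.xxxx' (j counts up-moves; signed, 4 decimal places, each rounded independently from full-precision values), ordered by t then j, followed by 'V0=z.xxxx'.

(0,0): Delta=0.3997 Bond=-38.2227
(1,0): Delta=0.0000 Bond=0.0000
(1,1): Delta=0.5386 Bond=-77.2500
V0=16.1385

The replicating-portfolio and risk-neutral prices coincide; use p* = (1.28−0.9)/(1.5−0.9) = 0.6333 for the latter.
Terminal payoffs: V(2,0)=0.0000, V(2,1)=0.0000, V(2,2)=65.9200
  t=1,j=0: stock 122.4000 → up 183.6000 (V=0.0000), down 110.1600 (V=0.0000). Price 0.0000; hedge Δ=0.0000, bond B=0.0000.
  t=1,j=1: stock 204.0000 → up 306.0000 (V=65.9200), down 183.6000 (V=0.0000). Price 32.6167; hedge Δ=0.5386, bond B=-77.2500.
  t=0,j=0: stock 136.0000 → up 204.0000 (V=32.6167), down 122.4000 (V=0.0000). Price 16.1385; hedge Δ=0.3997, bond B=-38.2227.
Root portfolio cost Δ·136+B reproduces V0=16.1385.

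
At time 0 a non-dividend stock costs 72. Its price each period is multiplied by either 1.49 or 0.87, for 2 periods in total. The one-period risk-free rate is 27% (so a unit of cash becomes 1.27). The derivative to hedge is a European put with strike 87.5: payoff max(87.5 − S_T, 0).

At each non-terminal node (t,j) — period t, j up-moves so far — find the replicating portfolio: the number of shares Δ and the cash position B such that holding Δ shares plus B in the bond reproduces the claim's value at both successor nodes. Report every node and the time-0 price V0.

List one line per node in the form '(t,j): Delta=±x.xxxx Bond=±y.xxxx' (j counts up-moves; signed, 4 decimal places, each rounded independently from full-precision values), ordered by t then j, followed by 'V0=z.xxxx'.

(0,0): Delta=-0.2066 Bond=17.4491
(1,0): Delta=-0.8498 Bond=62.4521
(1,1): Delta=0.0000 Bond=0.0000
V0=2.5764

Under the risk-neutral measure, an up-move has probability p* = (R−d)/(u−d) = 0.6452 and values discount at R = 1.27.
At expiry t=2: V(2,0)=33.0032, V(2,1)=0.0000, V(2,2)=0.0000
  t=1,j=0: stock 62.6400 → up 93.3336 (V=0.0000), down 54.4968 (V=33.0032). Price 9.2211; hedge Δ=-0.8498, bond B=62.4521.
  t=1,j=1: stock 107.2800 → up 159.8472 (V=0.0000), down 93.3336 (V=0.0000). Price 0.0000; hedge Δ=0.0000, bond B=0.0000.
  t=0,j=0: stock 72.0000 → up 107.2800 (V=0.0000), down 62.6400 (V=9.2211). Price 2.5764; hedge Δ=-0.2066, bond B=17.4491.
The time-0 hedge costs 2.5764, which is the no-arbitrage price.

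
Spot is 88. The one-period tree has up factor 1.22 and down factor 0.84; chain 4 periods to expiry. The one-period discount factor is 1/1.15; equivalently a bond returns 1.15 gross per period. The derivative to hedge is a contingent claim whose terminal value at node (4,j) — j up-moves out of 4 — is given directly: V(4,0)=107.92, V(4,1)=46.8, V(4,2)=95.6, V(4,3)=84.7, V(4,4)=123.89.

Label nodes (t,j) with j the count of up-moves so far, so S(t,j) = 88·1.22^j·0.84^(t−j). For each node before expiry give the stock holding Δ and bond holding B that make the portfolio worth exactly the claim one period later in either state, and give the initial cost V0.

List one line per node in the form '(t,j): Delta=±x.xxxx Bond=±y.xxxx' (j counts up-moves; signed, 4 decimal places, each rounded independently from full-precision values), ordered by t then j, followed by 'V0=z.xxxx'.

No-arbitrage ⇒ martingale measure with p* = (R−d)/(u−d) = 0.8158.
Terminal values V(4,·): V(4,0)=107.9200, V(4,1)=46.8000, V(4,2)=95.6000, V(4,3)=84.7000, V(4,4)=123.8900
Node (3,0) S=52.1580: V=(p*·46.8000+(1−p*)·107.9200)/1.15=50.4860; Δ=(46.8000−107.9200)/(63.6327−43.8127)=-3.0838; B=V−Δ·S=211.3281
Node (3,1) S=75.7532: V=(p*·95.6000+(1−p*)·46.8000)/1.15=75.3135; Δ=(95.6000−46.8000)/(92.4189−63.6327)=1.6953; B=V−Δ·S=-53.1076
Node (3,2) S=110.0225: V=(p*·84.7000+(1−p*)·95.6000)/1.15=75.3982; Δ=(84.7000−95.6000)/(134.2275−92.4189)=-0.2607; B=V−Δ·S=104.0824
Node (3,3) S=159.7946: V=(p*·123.8900+(1−p*)·84.7000)/1.15=101.4529; Δ=(123.8900−84.7000)/(194.9494−134.2275)=0.6454; B=V−Δ·S=-1.6787
Node (2,0) S=62.0928: V=(p*·75.3135+(1−p*)·50.4860)/1.15=61.5131; Δ=(75.3135−50.4860)/(75.7532−52.1580)=1.0522; B=V−Δ·S=-3.8224
Node (2,1) S=90.1824: V=(p*·75.3982+(1−p*)·75.3135)/1.15=65.5501; Δ=(75.3982−75.3135)/(110.0225−75.7532)=0.0025; B=V−Δ·S=65.3273
Node (2,2) S=130.9792: V=(p*·101.4529+(1−p*)·75.3982)/1.15=84.0464; Δ=(101.4529−75.3982)/(159.7946−110.0225)=0.5235; B=V−Δ·S=15.4814
Node (1,0) S=73.9200: V=(p*·65.5501+(1−p*)·61.5131)/1.15=56.3534; Δ=(65.5501−61.5131)/(90.1824−62.0928)=0.1437; B=V−Δ·S=45.7297
Node (1,1) S=107.3600: V=(p*·84.0464+(1−p*)·65.5501)/1.15=70.1210; Δ=(84.0464−65.5501)/(130.9792−90.1824)=0.4534; B=V−Δ·S=21.4465
Node (0,0) S=88.0000: V=(p*·70.1210+(1−p*)·56.3534)/1.15=58.7694; Δ=(70.1210−56.3534)/(107.3600−73.9200)=0.4117; B=V−Δ·S=22.5389
Check: Δ(0,0)·S0 + B(0,0) = 58.7694 = V0.

(0,0): Delta=0.4117 Bond=22.5389
(1,0): Delta=0.1437 Bond=45.7297
(1,1): Delta=0.4534 Bond=21.4465
(2,0): Delta=1.0522 Bond=-3.8224
(2,1): Delta=0.0025 Bond=65.3273
(2,2): Delta=0.5235 Bond=15.4814
(3,0): Delta=-3.0838 Bond=211.3281
(3,1): Delta=1.6953 Bond=-53.1076
(3,2): Delta=-0.2607 Bond=104.0824
(3,3): Delta=0.6454 Bond=-1.6787
V0=58.7694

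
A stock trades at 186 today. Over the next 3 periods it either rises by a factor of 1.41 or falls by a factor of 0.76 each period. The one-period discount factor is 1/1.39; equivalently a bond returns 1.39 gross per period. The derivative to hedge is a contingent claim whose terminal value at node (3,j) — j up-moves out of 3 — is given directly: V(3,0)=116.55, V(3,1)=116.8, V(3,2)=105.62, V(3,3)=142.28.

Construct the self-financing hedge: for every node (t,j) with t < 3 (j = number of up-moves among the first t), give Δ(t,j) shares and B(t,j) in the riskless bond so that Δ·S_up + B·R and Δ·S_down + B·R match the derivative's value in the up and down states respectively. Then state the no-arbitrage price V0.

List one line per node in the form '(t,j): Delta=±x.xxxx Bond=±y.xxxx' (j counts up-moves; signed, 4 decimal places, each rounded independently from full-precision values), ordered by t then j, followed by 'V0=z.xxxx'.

(0,0): Delta=0.1446 Bond=24.8769
(1,0): Delta=-0.0848 Bond=67.0012
(1,1): Delta=0.1485 Bond=33.5496
(2,0): Delta=0.0036 Bond=83.6386
(2,1): Delta=-0.0863 Bond=93.4331
(2,2): Delta=0.1525 Bond=45.1482
V0=51.7684

Under the risk-neutral measure, an up-move has probability p* = (R−d)/(u−d) = 0.9692 and values discount at R = 1.39.
Payoff layer (t=3): V(3,0)=116.5500, V(3,1)=116.8000, V(3,2)=105.6200, V(3,3)=142.2800
Node (2,0) S=107.4336: V=(p*·116.8000+(1−p*)·116.5500)/1.39=84.0232; Δ=(116.8000−116.5500)/(151.4814−81.6495)=0.0036; B=V−Δ·S=83.6386
Node (2,1) S=199.3176: V=(p*·105.6200+(1−p*)·116.8000)/1.39=76.2331; Δ=(105.6200−116.8000)/(281.0378−151.4814)=-0.0863; B=V−Δ·S=93.4331
Node (2,2) S=369.7866: V=(p*·142.2800+(1−p*)·105.6200)/1.39=101.5482; Δ=(142.2800−105.6200)/(521.3991−281.0378)=0.1525; B=V−Δ·S=45.1482
Node (1,0) S=141.3600: V=(p*·76.2331+(1−p*)·84.0232)/1.39=55.0164; Δ=(76.2331−84.0232)/(199.3176−107.4336)=-0.0848; B=V−Δ·S=67.0012
Node (1,1) S=262.2600: V=(p*·101.5482+(1−p*)·76.2331)/1.39=72.4959; Δ=(101.5482−76.2331)/(369.7866−199.3176)=0.1485; B=V−Δ·S=33.5496
Node (0,0) S=186.0000: V=(p*·72.4959+(1−p*)·55.0164)/1.39=51.7684; Δ=(72.4959−55.0164)/(262.2600−141.3600)=0.1446; B=V−Δ·S=24.8769
Root portfolio cost Δ·186+B reproduces V0=51.7684.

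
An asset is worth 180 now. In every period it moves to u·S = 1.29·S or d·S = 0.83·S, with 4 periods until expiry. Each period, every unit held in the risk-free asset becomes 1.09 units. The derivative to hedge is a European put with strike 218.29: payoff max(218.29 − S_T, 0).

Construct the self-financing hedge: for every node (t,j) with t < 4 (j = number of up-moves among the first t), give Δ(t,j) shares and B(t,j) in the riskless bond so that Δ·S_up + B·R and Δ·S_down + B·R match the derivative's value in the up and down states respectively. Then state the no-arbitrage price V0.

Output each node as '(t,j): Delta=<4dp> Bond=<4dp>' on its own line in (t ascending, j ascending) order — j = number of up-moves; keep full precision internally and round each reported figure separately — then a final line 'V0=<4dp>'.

(0,0): Delta=-0.3026 Bond=72.1619
(1,0): Delta=-0.5992 Bond=122.9689
(1,1): Delta=-0.1558 Bond=44.5700
(2,0): Delta=-1.0000 Bond=183.7303
(2,1): Delta=-0.4009 Bond=95.8098
(2,2): Delta=-0.0346 Bond=12.2516
(3,0): Delta=-1.0000 Bond=200.2661
(3,1): Delta=-1.0000 Bond=200.2661
(3,2): Delta=-0.1044 Bond=30.7147
(3,3): Delta=0.0000 Bond=0.0000
V0=17.6860

Risk-neutral probability p* = (R−d)/(u−d) = (1.09−0.83)/(1.29−0.83) = 0.5652.
Terminal payoffs: V(4,0)=132.8650, V(4,1)=85.5211, V(4,2)=11.9383, V(4,3)=0.0000, V(4,4)=0.0000
(3,0): S=102.9217. Δ = (V_up−V_dn)/(S_up−S_dn) = (85.5211−132.8650)/(132.7689−85.4250) = -1.0000. V = [p*·85.5211 + (1−p*)·132.8650]/1.09 = 97.3444. B = V − Δ·S = 200.2661.
(3,1): S=159.9626. Δ = (V_up−V_dn)/(S_up−S_dn) = (11.9383−85.5211)/(206.3517−132.7689) = -1.0000. V = [p*·11.9383 + (1−p*)·85.5211]/1.09 = 40.3035. B = V − Δ·S = 200.2661.
(3,2): S=248.6165. Δ = (V_up−V_dn)/(S_up−S_dn) = (0.0000−11.9383)/(320.7153−206.3517) = -0.1044. V = [p*·0.0000 + (1−p*)·11.9383]/1.09 = 4.7620. B = V − Δ·S = 30.7147.
(3,3): S=386.4040. Δ = (V_up−V_dn)/(S_up−S_dn) = (0.0000−0.0000)/(498.4612−320.7153) = 0.0000. V = [p*·0.0000 + (1−p*)·0.0000]/1.09 = 0.0000. B = V − Δ·S = 0.0000.
(2,0): S=124.0020. Δ = (V_up−V_dn)/(S_up−S_dn) = (40.3035−97.3444)/(159.9626−102.9217) = -1.0000. V = [p*·40.3035 + (1−p*)·97.3444]/1.09 = 59.7283. B = V − Δ·S = 183.7303.
(2,1): S=192.7260. Δ = (V_up−V_dn)/(S_up−S_dn) = (4.7620−40.3035)/(248.6165−159.9626) = -0.4009. V = [p*·4.7620 + (1−p*)·40.3035]/1.09 = 18.5457. B = V − Δ·S = 95.8098.
(2,2): S=299.5380. Δ = (V_up−V_dn)/(S_up−S_dn) = (0.0000−4.7620)/(386.4040−248.6165) = -0.0346. V = [p*·0.0000 + (1−p*)·4.7620]/1.09 = 1.8995. B = V − Δ·S = 12.2516.
(1,0): S=149.4000. Δ = (V_up−V_dn)/(S_up−S_dn) = (18.5457−59.7283)/(192.7260−124.0020) = -0.5992. V = [p*·18.5457 + (1−p*)·59.7283]/1.09 = 33.4415. B = V − Δ·S = 122.9689.
(1,1): S=232.2000. Δ = (V_up−V_dn)/(S_up−S_dn) = (1.8995−18.5457)/(299.5380−192.7260) = -0.1558. V = [p*·1.8995 + (1−p*)·18.5457]/1.09 = 8.3825. B = V − Δ·S = 44.5700.
(0,0): S=180.0000. Δ = (V_up−V_dn)/(S_up−S_dn) = (8.3825−33.4415)/(232.2000−149.4000) = -0.3026. V = [p*·8.3825 + (1−p*)·33.4415]/1.09 = 17.6860. B = V − Δ·S = 72.1619.
Each (Δ,B) replicates both successor values, so the strategy is self-financing and V0 is arbitrage-free.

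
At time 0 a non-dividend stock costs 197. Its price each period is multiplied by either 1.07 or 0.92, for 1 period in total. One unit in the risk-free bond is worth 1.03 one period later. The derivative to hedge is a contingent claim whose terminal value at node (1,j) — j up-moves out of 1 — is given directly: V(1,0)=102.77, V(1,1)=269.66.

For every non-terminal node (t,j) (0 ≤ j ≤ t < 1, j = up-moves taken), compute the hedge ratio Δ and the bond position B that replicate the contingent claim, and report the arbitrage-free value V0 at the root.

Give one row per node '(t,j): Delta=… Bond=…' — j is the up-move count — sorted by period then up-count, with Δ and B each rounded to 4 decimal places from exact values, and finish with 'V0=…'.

(0,0): Delta=5.6477 Bond=-894.0019
V0=218.5981

Under the risk-neutral measure, an up-move has probability p* = (R−d)/(u−d) = 0.7333 and values discount at R = 1.03.
Terminal payoffs: V(1,0)=102.7700, V(1,1)=269.6600
  t=0,j=0: stock 197.0000 → up 210.7900 (V=269.6600), down 181.2400 (V=102.7700). Price 218.5981; hedge Δ=5.6477, bond B=-894.0019.
Self-financing check: at every node Δ·S+B equals the discounted successor values.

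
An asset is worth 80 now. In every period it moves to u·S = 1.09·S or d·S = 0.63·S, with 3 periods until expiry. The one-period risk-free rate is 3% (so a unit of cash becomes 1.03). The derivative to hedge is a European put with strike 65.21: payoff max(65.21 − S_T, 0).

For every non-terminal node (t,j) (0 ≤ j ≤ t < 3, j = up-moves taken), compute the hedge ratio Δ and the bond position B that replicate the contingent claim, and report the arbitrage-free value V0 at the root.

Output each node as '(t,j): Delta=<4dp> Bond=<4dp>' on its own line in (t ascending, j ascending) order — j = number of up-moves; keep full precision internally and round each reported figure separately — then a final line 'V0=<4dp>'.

(0,0): Delta=-0.2564 Bond=23.2916
(1,0): Delta=-1.0000 Bond=61.4667
(1,1): Delta=-0.1920 Bond=18.3689
(2,0): Delta=-1.0000 Bond=63.3107
(2,1): Delta=-1.0000 Bond=63.3107
(2,2): Delta=-0.1219 Bond=12.2614
V0=2.7778

The replicating-portfolio and risk-neutral prices coincide; use p* = (1.03−0.63)/(1.09−0.63) = 0.8696 for the latter.
Terminal values V(3,·): V(3,0)=45.2062, V(3,1)=30.6003, V(3,2)=5.3298, V(3,3)=0.0000
Node (2,0) S=31.7520: V=(p*·30.6003+(1−p*)·45.2062)/1.03=31.5587; Δ=(30.6003−45.2062)/(34.6097−20.0038)=-1.0000; B=V−Δ·S=63.3107
Node (2,1) S=54.9360: V=(p*·5.3298+(1−p*)·30.6003)/1.03=8.3747; Δ=(5.3298−30.6003)/(59.8802−34.6097)=-1.0000; B=V−Δ·S=63.3107
Node (2,2) S=95.0480: V=(p*·0.0000+(1−p*)·5.3298)/1.03=0.6749; Δ=(0.0000−5.3298)/(103.6023−59.8802)=-0.1219; B=V−Δ·S=12.2614
Node (1,0) S=50.4000: V=(p*·8.3747+(1−p*)·31.5587)/1.03=11.0667; Δ=(8.3747−31.5587)/(54.9360−31.7520)=-1.0000; B=V−Δ·S=61.4667
Node (1,1) S=87.2000: V=(p*·0.6749+(1−p*)·8.3747)/1.03=1.6303; Δ=(0.6749−8.3747)/(95.0480−54.9360)=-0.1920; B=V−Δ·S=18.3689
Node (0,0) S=80.0000: V=(p*·1.6303+(1−p*)·11.0667)/1.03=2.7778; Δ=(1.6303−11.0667)/(87.2000−50.4000)=-0.2564; B=V−Δ·S=23.2916
Root portfolio cost Δ·80+B reproduces V0=2.7778.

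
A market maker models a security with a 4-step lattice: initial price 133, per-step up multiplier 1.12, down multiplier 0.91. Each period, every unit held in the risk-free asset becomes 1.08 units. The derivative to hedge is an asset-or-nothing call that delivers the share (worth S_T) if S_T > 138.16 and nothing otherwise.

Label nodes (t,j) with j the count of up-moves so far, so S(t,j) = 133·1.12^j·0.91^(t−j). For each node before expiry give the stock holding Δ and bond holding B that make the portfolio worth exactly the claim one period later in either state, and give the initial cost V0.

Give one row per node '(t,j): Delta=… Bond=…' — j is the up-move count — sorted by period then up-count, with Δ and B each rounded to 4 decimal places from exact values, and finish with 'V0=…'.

Since d<R<u, set p* = (R−d)/(u−d) = 0.8095; price each node as the discounted p*-expectation of its children.
Payoff layer (t=4): V(4,0)=0.0000, V(4,1)=0.0000, V(4,2)=0.0000, V(4,3)=170.0384, V(4,4)=209.2781
Node (3,0) S=100.2249: V=(p*·0.0000+(1−p*)·0.0000)/1.08=0.0000; Δ=(0.0000−0.0000)/(112.2519−91.2047)=0.0000; B=V−Δ·S=0.0000
Node (3,1) S=123.3538: V=(p*·0.0000+(1−p*)·0.0000)/1.08=0.0000; Δ=(0.0000−0.0000)/(138.1562−112.2519)=0.0000; B=V−Δ·S=0.0000
Node (3,2) S=151.8200: V=(p*·170.0384+(1−p*)·0.0000)/1.08=127.4539; Δ=(170.0384−0.0000)/(170.0384−138.1562)=5.3333; B=V−Δ·S=-682.2530
Node (3,3) S=186.8554: V=(p*·209.2781+(1−p*)·170.0384)/1.08=186.8554; Δ=(209.2781−170.0384)/(209.2781−170.0384)=1.0000; B=V−Δ·S=0.0000
Node (2,0) S=110.1373: V=(p*·0.0000+(1−p*)·0.0000)/1.08=0.0000; Δ=(0.0000−0.0000)/(123.3538−100.2249)=0.0000; B=V−Δ·S=0.0000
Node (2,1) S=135.5536: V=(p*·127.4539+(1−p*)·0.0000)/1.08=95.5342; Δ=(127.4539−0.0000)/(151.8200−123.3538)=4.4774; B=V−Δ·S=-511.3889
Node (2,2) S=166.8352: V=(p*·186.8554+(1−p*)·127.4539)/1.08=162.5378; Δ=(186.8554−127.4539)/(186.8554−151.8200)=1.6955; B=V−Δ·S=-120.3268
Node (1,0) S=121.0300: V=(p*·95.5342+(1−p*)·0.0000)/1.08=71.6085; Δ=(95.5342−0.0000)/(135.5536−110.1373)=3.7588; B=V−Δ·S=-383.3162
Node (1,1) S=148.9600: V=(p*·162.5378+(1−p*)·95.5342)/1.08=138.6808; Δ=(162.5378−95.5342)/(166.8352−135.5536)=2.1419; B=V−Δ·S=-180.3841
Node (0,0) S=133.0000: V=(p*·138.6808+(1−p*)·71.6085)/1.08=116.5788; Δ=(138.6808−71.6085)/(148.9600−121.0300)=2.4014; B=V−Δ·S=-202.8128
Check: Δ(0,0)·S0 + B(0,0) = 116.5788 = V0.

(0,0): Delta=2.4014 Bond=-202.8128
(1,0): Delta=3.7588 Bond=-383.3162
(1,1): Delta=2.1419 Bond=-180.3841
(2,0): Delta=0.0000 Bond=0.0000
(2,1): Delta=4.4774 Bond=-511.3889
(2,2): Delta=1.6955 Bond=-120.3268
(3,0): Delta=0.0000 Bond=0.0000
(3,1): Delta=0.0000 Bond=0.0000
(3,2): Delta=5.3333 Bond=-682.2530
(3,3): Delta=1.0000 Bond=0.0000
V0=116.5788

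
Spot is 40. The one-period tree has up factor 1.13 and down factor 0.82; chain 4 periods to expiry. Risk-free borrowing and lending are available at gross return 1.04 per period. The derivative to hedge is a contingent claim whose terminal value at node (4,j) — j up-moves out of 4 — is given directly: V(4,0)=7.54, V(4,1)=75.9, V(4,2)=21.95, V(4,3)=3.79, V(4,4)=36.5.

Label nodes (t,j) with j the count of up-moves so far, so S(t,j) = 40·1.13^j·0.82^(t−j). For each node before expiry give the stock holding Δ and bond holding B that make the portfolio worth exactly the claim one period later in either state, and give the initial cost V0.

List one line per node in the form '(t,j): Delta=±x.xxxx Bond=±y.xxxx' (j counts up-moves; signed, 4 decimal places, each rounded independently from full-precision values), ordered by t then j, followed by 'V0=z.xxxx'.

Under the risk-neutral measure, an up-move has probability p* = (R−d)/(u−d) = 0.7097 and values discount at R = 1.04.
At expiry t=4: V(4,0)=7.5400, V(4,1)=75.9000, V(4,2)=21.9500, V(4,3)=3.7900, V(4,4)=36.5000
(3,0): S=22.0547. Δ = (V_up−V_dn)/(S_up−S_dn) = (75.9000−7.5400)/(24.9218−18.0849) = 9.9986. V = [p*·75.9000 + (1−p*)·7.5400]/1.04 = 53.8976. B = V − Δ·S = -166.6185.
(3,1): S=30.3925. Δ = (V_up−V_dn)/(S_up−S_dn) = (21.9500−75.9000)/(34.3435−24.9218) = -5.7262. V = [p*·21.9500 + (1−p*)·75.9000]/1.04 = 36.1663. B = V − Δ·S = 210.1985.
(3,2): S=41.8823. Δ = (V_up−V_dn)/(S_up−S_dn) = (3.7900−21.9500)/(47.3270−34.3435) = -1.3987. V = [p*·3.7900 + (1−p*)·21.9500]/1.04 = 8.7137. B = V − Δ·S = 67.2944.
(3,3): S=57.7159. Δ = (V_up−V_dn)/(S_up−S_dn) = (36.5000−3.7900)/(65.2189−47.3270) = 1.8282. V = [p*·36.5000 + (1−p*)·3.7900]/1.04 = 25.9650. B = V − Δ·S = -79.5512.
(2,0): S=26.8960. Δ = (V_up−V_dn)/(S_up−S_dn) = (36.1663−53.8976)/(30.3925−22.0547) = -2.1266. V = [p*·36.1663 + (1−p*)·53.8976]/1.04 = 39.7251. B = V − Δ·S = 96.9231.
(2,1): S=37.0640. Δ = (V_up−V_dn)/(S_up−S_dn) = (8.7137−36.1663)/(41.8823−30.3925) = -2.3893. V = [p*·8.7137 + (1−p*)·36.1663]/1.04 = 16.0421. B = V − Δ·S = 104.5987.
(2,2): S=51.0760. Δ = (V_up−V_dn)/(S_up−S_dn) = (25.9650−8.7137)/(57.7159−41.8823) = 1.0895. V = [p*·25.9650 + (1−p*)·8.7137]/1.04 = 20.1505. B = V − Δ·S = -35.4987.
(1,0): S=32.8000. Δ = (V_up−V_dn)/(S_up−S_dn) = (16.0421−39.7251)/(37.0640−26.8960) = -2.3292. V = [p*·16.0421 + (1−p*)·39.7251]/1.04 = 22.0364. B = V − Δ·S = 98.4330.
(1,1): S=45.2000. Δ = (V_up−V_dn)/(S_up−S_dn) = (20.1505−16.0421)/(51.0760−37.0640) = 0.2932. V = [p*·20.1505 + (1−p*)·16.0421]/1.04 = 18.2286. B = V − Δ·S = 4.9757.
(0,0): S=40.0000. Δ = (V_up−V_dn)/(S_up−S_dn) = (18.2286−22.0364)/(45.2000−32.8000) = -0.3071. V = [p*·18.2286 + (1−p*)·22.0364]/1.04 = 18.5905. B = V − Δ·S = 30.8735.
Each (Δ,B) replicates both successor values, so the strategy is self-financing and V0 is arbitrage-free.

(0,0): Delta=-0.3071 Bond=30.8735
(1,0): Delta=-2.3292 Bond=98.4330
(1,1): Delta=0.2932 Bond=4.9757
(2,0): Delta=-2.1266 Bond=96.9231
(2,1): Delta=-2.3893 Bond=104.5987
(2,2): Delta=1.0895 Bond=-35.4987
(3,0): Delta=9.9986 Bond=-166.6185
(3,1): Delta=-5.7262 Bond=210.1985
(3,2): Delta=-1.3987 Bond=67.2944
(3,3): Delta=1.8282 Bond=-79.5512
V0=18.5905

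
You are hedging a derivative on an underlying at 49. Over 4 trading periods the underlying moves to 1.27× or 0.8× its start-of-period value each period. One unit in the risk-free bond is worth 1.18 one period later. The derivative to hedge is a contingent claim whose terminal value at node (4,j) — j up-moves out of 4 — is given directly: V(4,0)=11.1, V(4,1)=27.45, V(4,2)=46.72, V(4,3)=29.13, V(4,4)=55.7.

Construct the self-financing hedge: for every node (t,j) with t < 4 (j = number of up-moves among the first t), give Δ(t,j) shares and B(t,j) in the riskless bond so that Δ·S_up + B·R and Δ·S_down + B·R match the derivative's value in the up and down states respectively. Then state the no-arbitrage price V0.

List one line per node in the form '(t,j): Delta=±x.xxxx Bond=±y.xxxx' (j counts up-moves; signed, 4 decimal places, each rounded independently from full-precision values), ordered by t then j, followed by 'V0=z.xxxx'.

(0,0): Delta=0.2449 Bond=10.1547
(1,0): Delta=-0.1923 Bond=29.1182
(1,1): Delta=0.3101 Bond=7.9242
(2,0): Delta=1.0758 Bond=-5.4073
(2,1): Delta=-0.3814 Bond=43.7779
(2,2): Delta=0.4133 Bond=1.1967
(3,0): Delta=1.3866 Bond=-14.1778
(3,1): Delta=1.0294 Bond=-4.5339
(3,2): Delta=-0.5919 Bond=64.9665
(3,3): Delta=0.5632 Bond=-13.6403
V0=22.1536

Since d<R<u, set p* = (R−d)/(u−d) = 0.8085; price each node as the discounted p*-expectation of its children.
Terminal values V(4,·): V(4,0)=11.1000, V(4,1)=27.4500, V(4,2)=46.7200, V(4,3)=29.1300, V(4,4)=55.7000
(3,0): S=25.0880. Δ = (V_up−V_dn)/(S_up−S_dn) = (27.4500−11.1000)/(31.8618−20.0704) = 1.3866. V = [p*·27.4500 + (1−p*)·11.1000]/1.18 = 20.6094. B = V − Δ·S = -14.1778.
(3,1): S=39.8272. Δ = (V_up−V_dn)/(S_up−S_dn) = (46.7200−27.4500)/(50.5805−31.8618) = 1.0294. V = [p*·46.7200 + (1−p*)·27.4500]/1.18 = 36.4661. B = V − Δ·S = -4.5339.
(3,2): S=63.2257. Δ = (V_up−V_dn)/(S_up−S_dn) = (29.1300−46.7200)/(80.2966−50.5805) = -0.5919. V = [p*·29.1300 + (1−p*)·46.7200]/1.18 = 27.5409. B = V − Δ·S = 64.9665.
(3,3): S=100.3708. Δ = (V_up−V_dn)/(S_up−S_dn) = (55.7000−29.1300)/(127.4709−80.2966) = 0.5632. V = [p*·55.7000 + (1−p*)·29.1300]/1.18 = 42.8916. B = V − Δ·S = -13.6403.
(2,0): S=31.3600. Δ = (V_up−V_dn)/(S_up−S_dn) = (36.4661−20.6094)/(39.8272−25.0880) = 1.0758. V = [p*·36.4661 + (1−p*)·20.6094]/1.18 = 28.3303. B = V − Δ·S = -5.4073.
(2,1): S=49.7840. Δ = (V_up−V_dn)/(S_up−S_dn) = (27.5409−36.4661)/(63.2257−39.8272) = -0.3814. V = [p*·27.5409 + (1−p*)·36.4661]/1.18 = 24.7881. B = V − Δ·S = 43.7779.
(2,2): S=79.0321. Δ = (V_up−V_dn)/(S_up−S_dn) = (42.8916−27.5409)/(100.3708−63.2257) = 0.4133. V = [p*·42.8916 + (1−p*)·27.5409]/1.18 = 33.8577. B = V − Δ·S = 1.1967.
(1,0): S=39.2000. Δ = (V_up−V_dn)/(S_up−S_dn) = (24.7881−28.3303)/(49.7840−31.3600) = -0.1923. V = [p*·24.7881 + (1−p*)·28.3303]/1.18 = 21.5817. B = V − Δ·S = 29.1182.
(1,1): S=62.2300. Δ = (V_up−V_dn)/(S_up−S_dn) = (33.8577−24.7881)/(79.0321−49.7840) = 0.3101. V = [p*·33.8577 + (1−p*)·24.7881]/1.18 = 27.2212. B = V − Δ·S = 7.9242.
(0,0): S=49.0000. Δ = (V_up−V_dn)/(S_up−S_dn) = (27.2212−21.5817)/(62.2300−39.2000) = 0.2449. V = [p*·27.2212 + (1−p*)·21.5817]/1.18 = 22.1536. B = V − Δ·S = 10.1547.
Each (Δ,B) replicates both successor values, so the strategy is self-financing and V0 is arbitrage-free.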